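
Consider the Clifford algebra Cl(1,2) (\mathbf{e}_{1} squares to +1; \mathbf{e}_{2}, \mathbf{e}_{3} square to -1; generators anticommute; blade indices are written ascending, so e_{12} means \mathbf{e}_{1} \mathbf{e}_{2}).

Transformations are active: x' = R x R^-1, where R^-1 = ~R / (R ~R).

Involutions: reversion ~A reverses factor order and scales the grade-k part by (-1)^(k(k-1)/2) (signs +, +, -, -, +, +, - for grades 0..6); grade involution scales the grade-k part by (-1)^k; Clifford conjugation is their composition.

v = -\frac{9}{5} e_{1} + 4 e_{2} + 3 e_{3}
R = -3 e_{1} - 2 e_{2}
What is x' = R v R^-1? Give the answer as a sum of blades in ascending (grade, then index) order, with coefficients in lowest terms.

~R = -3 e_{1} - 2 e_{2}, and R ~R = 5, so R^-1 = ~R / (5).
R v = \frac{67}{5} - \frac{78}{5} e_{12} - 9 e_{13} - 6 e_{23}
Answer: -\frac{357}{25} e_{1} - \frac{368}{25} e_{2} - 3 e_{3}


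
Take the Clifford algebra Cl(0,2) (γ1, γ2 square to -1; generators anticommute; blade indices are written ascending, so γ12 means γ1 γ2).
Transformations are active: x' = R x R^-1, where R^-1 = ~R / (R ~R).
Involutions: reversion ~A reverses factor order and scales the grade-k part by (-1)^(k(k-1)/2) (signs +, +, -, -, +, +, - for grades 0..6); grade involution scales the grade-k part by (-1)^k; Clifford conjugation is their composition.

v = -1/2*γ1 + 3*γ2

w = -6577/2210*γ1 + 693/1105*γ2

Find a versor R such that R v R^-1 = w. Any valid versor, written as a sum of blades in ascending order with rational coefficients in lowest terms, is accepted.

R = v + w = -3841/1105*γ1 + 4008/1105*γ2 works: the equal norms (-37/4) guarantee its sandwich swaps v into w.
Answer: -3841/1105*γ1 + 4008/1105*γ2


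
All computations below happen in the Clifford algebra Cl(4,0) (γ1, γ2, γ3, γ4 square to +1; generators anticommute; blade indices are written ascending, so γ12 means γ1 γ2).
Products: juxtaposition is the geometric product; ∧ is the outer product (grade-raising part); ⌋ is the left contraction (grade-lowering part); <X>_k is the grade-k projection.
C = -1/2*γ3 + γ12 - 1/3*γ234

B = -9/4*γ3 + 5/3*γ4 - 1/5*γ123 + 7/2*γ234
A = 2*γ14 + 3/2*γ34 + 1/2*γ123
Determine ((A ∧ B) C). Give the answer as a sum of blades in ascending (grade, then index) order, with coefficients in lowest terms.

step 1: 9/2*γ134 + 5/6*γ1234
step 2: 5/18*γ1 + 3/2*γ12 + 9/4*γ14 - 5/6*γ34 + 5/12*γ124 + 9/2*γ234
Answer: 5/18*γ1 + 3/2*γ12 + 9/4*γ14 - 5/6*γ34 + 5/12*γ124 + 9/2*γ234


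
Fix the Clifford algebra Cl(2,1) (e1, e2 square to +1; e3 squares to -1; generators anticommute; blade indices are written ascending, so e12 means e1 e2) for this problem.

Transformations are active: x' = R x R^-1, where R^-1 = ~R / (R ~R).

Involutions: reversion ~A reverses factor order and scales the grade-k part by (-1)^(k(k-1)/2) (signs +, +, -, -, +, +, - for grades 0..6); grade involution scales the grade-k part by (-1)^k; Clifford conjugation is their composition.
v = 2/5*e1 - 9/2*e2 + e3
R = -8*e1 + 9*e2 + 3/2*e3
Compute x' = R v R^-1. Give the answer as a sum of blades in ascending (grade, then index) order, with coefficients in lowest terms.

~R = -8*e1 + 9*e2 + 3/2*e3, and R ~R = 571/4, so R^-1 = ~R / (571/4).
R v = -226/5 + 162/5*e12 - 43/5*e13 + 63/4*e23
Answer: 13322/2855*e1 - 6849/5710*e2 - 5567/2855*e3


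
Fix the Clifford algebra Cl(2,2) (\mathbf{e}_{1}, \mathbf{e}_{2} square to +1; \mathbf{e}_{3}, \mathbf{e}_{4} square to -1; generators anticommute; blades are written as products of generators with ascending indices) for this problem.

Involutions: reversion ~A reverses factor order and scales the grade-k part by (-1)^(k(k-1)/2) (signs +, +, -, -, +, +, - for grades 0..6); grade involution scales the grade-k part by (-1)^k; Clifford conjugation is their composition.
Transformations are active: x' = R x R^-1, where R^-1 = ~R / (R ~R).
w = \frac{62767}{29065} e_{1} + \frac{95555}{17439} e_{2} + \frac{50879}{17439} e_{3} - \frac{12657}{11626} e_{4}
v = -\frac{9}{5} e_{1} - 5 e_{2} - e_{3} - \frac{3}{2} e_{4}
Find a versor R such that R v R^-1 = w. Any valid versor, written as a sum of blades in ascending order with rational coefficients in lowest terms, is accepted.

Key observation: q(v) = q(w) = \frac{2499}{100} (sandwiches preserve the norm), so R = v + w = \frac{2090}{5813} e_{1} + \frac{8360}{17439} e_{2} + \frac{33440}{17439} e_{3} - \frac{15048}{5813} e_{4} works whenever it is invertible — the component of v along it is kept and (v - w)/2 reverses, sending v to w.
Answer: \frac{2090}{5813} e_{1} + \frac{8360}{17439} e_{2} + \frac{33440}{17439} e_{3} - \frac{15048}{5813} e_{4}


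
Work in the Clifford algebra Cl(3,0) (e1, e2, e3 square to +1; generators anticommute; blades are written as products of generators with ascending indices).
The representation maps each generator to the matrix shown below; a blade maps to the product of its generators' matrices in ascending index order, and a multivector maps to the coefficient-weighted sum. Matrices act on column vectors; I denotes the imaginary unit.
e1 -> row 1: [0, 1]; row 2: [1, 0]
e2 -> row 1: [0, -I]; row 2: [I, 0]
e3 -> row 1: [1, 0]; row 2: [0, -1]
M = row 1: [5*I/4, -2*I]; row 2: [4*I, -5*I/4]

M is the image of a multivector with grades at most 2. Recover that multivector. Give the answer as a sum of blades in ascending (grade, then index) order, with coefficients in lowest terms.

Method: 1, rho(e1), rho(e2), rho(e3) form a trace-orthogonal basis of the 2x2 complex matrices (tr(X Y) = 2 if X = Y, else 0), so M = m0*1 + m1*rho(e1) + m2*rho(e2) + m3*rho(e3) with m0 = tr(M)/2 = 0, m1 = tr(M rho(e1))/2 = I, m2 = tr(M rho(e2))/2 = 3, m3 = tr(M rho(e3))/2 = 5*I/4.
Multiplying table entries, the bivector images are rho(e1 e2) = I*rho(e3), rho(e1 e3) = -I*rho(e2), rho(e2 e3) = I*rho(e1); with real blade coefficients the real parts of m0..m3 are the coefficients of 1, e1, e2, e3 and the imaginary parts give the bivectors (e2 e3: Im m1, e1 e3: -Im m2, e1 e2: Im m3).
Answer: 3*e2 + 5/4*e1 e2 + e2 e3


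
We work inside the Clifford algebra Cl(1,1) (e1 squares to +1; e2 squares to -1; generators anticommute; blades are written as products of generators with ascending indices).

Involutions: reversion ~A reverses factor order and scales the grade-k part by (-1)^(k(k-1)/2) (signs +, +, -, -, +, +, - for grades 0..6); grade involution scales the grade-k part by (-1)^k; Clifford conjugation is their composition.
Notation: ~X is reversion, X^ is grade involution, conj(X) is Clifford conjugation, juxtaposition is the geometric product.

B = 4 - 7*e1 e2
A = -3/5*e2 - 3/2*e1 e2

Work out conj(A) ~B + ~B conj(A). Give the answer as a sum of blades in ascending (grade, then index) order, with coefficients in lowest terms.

first term: 21/2 + 21/5*e1 + 12/5*e2 + 6*e1 e2
second term: 21/2 - 21/5*e1 + 12/5*e2 + 6*e1 e2
Answer: 21 + 24/5*e2 + 12*e1 e2


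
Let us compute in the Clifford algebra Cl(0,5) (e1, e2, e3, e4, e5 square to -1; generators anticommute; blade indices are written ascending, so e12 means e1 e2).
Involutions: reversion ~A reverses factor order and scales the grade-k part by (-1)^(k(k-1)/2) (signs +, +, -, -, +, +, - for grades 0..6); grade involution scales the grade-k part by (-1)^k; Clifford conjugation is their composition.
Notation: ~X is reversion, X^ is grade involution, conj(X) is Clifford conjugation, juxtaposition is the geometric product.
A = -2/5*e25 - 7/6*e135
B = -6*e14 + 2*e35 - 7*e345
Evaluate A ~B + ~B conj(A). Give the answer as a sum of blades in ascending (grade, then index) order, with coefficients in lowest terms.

first term: -7/3*e1 - 49/6*e14 + 4/5*e23 + 14/5*e234 - 7*e345 + 12/5*e1245
second term: -7/3*e1 + 49/6*e14 + 4/5*e23 + 14/5*e234 + 7*e345 - 12/5*e1245
Answer: -14/3*e1 + 8/5*e23 + 28/5*e234


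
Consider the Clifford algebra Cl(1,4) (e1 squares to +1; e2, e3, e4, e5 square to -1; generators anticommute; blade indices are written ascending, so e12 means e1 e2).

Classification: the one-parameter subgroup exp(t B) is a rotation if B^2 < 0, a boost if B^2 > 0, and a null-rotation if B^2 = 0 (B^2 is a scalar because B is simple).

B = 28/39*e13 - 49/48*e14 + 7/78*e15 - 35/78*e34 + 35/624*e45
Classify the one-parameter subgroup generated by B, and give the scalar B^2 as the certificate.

B^2 term by term: the squares give (28/39)^2*(e13)^2 + (-49/48)^2*(e14)^2 + (7/78)^2*(e15)^2 + (-35/78)^2*(e34)^2 + (35/624)^2*(e45)^2 = 784/1521*(+1) + 2401/2304*(+1) + 49/6084*(+1) + 1225/6084*(-1) + 1225/389376*(-1) = 49/36 (each basis 2-blade squares to minus the product of its generators' squares); cross terms between blades sharing an index anticommute and cancel; the commuting (index-disjoint) pairs give grade-4 terms 2*c*c'*(blade product), which cancel blade by blade — e1345: 245/3042 - 245/3042 = 0 — confirming B is simple. So B^2 = 49/36.
Answer: boost, certificate B^2 = 49/36. Note: conjugating B changes its blade decomposition but never the scalar B^2 = 49/36, whose sign settles the classification.


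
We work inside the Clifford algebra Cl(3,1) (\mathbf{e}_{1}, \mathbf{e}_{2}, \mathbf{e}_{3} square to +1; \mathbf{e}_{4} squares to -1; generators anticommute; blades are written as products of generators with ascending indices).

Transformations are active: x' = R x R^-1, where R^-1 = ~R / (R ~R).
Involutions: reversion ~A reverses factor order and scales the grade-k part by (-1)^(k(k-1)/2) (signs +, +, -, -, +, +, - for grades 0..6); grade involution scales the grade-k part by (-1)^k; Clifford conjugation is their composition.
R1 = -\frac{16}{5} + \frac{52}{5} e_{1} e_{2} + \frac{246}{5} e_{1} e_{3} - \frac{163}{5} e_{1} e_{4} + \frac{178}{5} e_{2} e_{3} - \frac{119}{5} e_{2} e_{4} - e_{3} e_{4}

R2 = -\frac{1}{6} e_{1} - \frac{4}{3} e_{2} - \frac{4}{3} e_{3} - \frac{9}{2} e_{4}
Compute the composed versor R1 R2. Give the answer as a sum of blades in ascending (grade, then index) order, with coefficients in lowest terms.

Distribute over the terms of R2 (each basis-blade product reordered to ascending indices, repeated generators contracted through their squares):
R1 (-\frac{1}{6} e_{1}) = \frac{8}{15} e_{1} + \frac{26}{15} e_{2} + \frac{41}{5} e_{3} - \frac{163}{30} e_{4} - \frac{89}{15} e_{1} e_{2} e_{3} + \frac{119}{30} e_{1} e_{2} e_{4} + \frac{1}{6} e_{1} e_{3} e_{4}
R1 (-\frac{4}{3} e_{2}) = -\frac{208}{15} e_{1} + \frac{64}{15} e_{2} + \frac{712}{15} e_{3} - \frac{476}{15} e_{4} + \frac{328}{5} e_{1} e_{2} e_{3} - \frac{652}{15} e_{1} e_{2} e_{4} + \frac{4}{3} e_{2} e_{3} e_{4}
R1 (-\frac{4}{3} e_{3}) = -\frac{328}{5} e_{1} - \frac{712}{15} e_{2} + \frac{64}{15} e_{3} - \frac{4}{3} e_{4} - \frac{208}{15} e_{1} e_{2} e_{3} - \frac{652}{15} e_{1} e_{3} e_{4} - \frac{476}{15} e_{2} e_{3} e_{4}
R1 (-\frac{9}{2} e_{4}) = -\frac{1467}{10} e_{1} - \frac{1071}{10} e_{2} - \frac{9}{2} e_{3} + \frac{72}{5} e_{4} - \frac{234}{5} e_{1} e_{2} e_{4} - \frac{1107}{5} e_{1} e_{3} e_{4} - \frac{801}{5} e_{2} e_{3} e_{4}
Summing the partial products and collecting blades:
Answer: -\frac{6769}{30} e_{1} - \frac{4457}{30} e_{2} + \frac{1663}{30} e_{3} - \frac{241}{10} e_{4} + \frac{229}{5} e_{1} e_{2} e_{3} - \frac{863}{10} e_{1} e_{2} e_{4} - \frac{2647}{10} e_{1} e_{3} e_{4} - \frac{953}{5} e_{2} e_{3} e_{4}


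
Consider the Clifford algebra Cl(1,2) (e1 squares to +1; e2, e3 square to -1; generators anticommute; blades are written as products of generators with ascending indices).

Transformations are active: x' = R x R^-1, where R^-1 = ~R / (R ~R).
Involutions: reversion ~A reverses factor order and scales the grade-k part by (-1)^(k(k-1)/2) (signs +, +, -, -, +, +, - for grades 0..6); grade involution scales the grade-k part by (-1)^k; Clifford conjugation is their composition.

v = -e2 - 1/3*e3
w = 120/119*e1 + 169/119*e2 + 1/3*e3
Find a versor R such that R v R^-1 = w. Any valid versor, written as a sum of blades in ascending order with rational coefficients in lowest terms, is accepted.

A norm check does it: q(v) = q(w) = -10/9, hence R = v + w = 120/119*e1 + 50/119*e2 realises the map — parallel part kept, (v - w)/2 negated, v carried to w.
Answer: 120/119*e1 + 50/119*e2


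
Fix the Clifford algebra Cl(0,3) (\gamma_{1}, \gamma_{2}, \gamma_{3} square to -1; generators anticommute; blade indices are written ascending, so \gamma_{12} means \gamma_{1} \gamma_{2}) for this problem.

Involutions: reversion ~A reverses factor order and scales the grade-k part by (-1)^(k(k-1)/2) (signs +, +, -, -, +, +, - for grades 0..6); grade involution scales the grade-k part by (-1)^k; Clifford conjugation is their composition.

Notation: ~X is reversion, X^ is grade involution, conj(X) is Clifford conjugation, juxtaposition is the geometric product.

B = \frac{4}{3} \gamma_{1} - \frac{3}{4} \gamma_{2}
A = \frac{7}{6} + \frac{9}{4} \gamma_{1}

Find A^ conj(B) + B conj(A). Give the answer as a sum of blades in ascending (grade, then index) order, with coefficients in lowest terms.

first term: -3 - \frac{14}{9} \gamma_{1} + \frac{7}{8} \gamma_{2} - \frac{27}{16} \gamma_{12}
second term: 3 + \frac{14}{9} \gamma_{1} - \frac{7}{8} \gamma_{2} - \frac{27}{16} \gamma_{12}
Answer: -\frac{27}{8} \gamma_{12}


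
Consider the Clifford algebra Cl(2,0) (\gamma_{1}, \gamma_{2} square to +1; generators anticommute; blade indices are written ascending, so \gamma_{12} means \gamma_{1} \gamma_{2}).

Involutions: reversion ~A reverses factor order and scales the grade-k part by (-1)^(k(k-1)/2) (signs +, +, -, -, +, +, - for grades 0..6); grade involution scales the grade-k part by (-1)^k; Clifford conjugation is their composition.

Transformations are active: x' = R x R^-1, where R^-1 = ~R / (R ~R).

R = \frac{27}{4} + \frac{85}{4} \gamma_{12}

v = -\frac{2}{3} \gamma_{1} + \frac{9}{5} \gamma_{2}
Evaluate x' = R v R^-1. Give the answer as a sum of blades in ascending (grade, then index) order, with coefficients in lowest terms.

~R = \frac{27}{4} - \frac{85}{4} \gamma_{12}, and R ~R = \frac{3977}{8}, so R^-1 = ~R / (\frac{3977}{8}).
R v = \frac{135}{4} \gamma_{1} + \frac{1579}{60} \gamma_{2}
Answer: \frac{18889}{11931} \gamma_{1} - \frac{21582}{19885} \gamma_{2}


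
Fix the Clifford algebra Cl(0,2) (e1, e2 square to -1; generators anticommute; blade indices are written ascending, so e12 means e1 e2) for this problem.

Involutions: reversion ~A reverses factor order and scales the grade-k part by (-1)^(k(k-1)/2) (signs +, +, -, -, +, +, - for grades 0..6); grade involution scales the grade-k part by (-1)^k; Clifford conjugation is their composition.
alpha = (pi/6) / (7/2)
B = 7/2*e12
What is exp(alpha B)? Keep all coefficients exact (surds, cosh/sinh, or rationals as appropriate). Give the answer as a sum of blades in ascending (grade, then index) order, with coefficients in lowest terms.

B^2 = (7/2)^2*(e12)^2 = 49/4*(-1) = -49/4 (a basis 2-blade squares to minus the product of its generators' squares).
B^2 = -49/4 — a negative square means the series sums to a rotation: l = 7/2, alpha*l = pi/6, so exp(alpha B) = cos(pi/6) + (sin(pi/6)/(7/2))*B = sqrt(3)/2 + (1/7)*B.
Answer: sqrt(3)/2 + 1/2*e12


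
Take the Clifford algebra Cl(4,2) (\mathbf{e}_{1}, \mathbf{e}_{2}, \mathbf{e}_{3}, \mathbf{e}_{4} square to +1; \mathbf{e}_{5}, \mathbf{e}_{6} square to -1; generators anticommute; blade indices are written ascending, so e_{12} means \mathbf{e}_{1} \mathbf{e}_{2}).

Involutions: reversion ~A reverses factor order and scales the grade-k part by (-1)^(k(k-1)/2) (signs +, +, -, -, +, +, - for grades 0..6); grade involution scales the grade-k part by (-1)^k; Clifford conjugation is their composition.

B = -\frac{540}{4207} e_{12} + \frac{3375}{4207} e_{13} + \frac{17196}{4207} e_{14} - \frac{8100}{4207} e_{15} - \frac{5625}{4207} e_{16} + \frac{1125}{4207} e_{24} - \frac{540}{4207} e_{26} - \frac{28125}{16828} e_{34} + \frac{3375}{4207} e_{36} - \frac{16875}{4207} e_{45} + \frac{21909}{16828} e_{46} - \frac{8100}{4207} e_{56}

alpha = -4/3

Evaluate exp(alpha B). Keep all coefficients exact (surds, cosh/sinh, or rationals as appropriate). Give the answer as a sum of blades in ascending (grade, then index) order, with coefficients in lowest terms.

B^2 term by term: the squares give (-\frac{540}{4207})^2*(e_{12})^2 + (\frac{3375}{4207})^2*(e_{13})^2 + (\frac{17196}{4207})^2*(e_{14})^2 + (-\frac{8100}{4207})^2*(e_{15})^2 + (-\frac{5625}{4207})^2*(e_{16})^2 + (\frac{1125}{4207})^2*(e_{24})^2 + (-\frac{540}{4207})^2*(e_{26})^2 + (-\frac{28125}{16828})^2*(e_{34})^2 + (\frac{3375}{4207})^2*(e_{36})^2 + (-\frac{16875}{4207})^2*(e_{45})^2 + (\frac{21909}{16828})^2*(e_{46})^2 + (-\frac{8100}{4207})^2*(e_{56})^2 = \frac{291600}{17698849}*(-1) + \frac{11390625}{17698849}*(-1) + \frac{295702416}{17698849}*(-1) + \frac{65610000}{17698849}*(+1) + \frac{31640625}{17698849}*(+1) + \frac{1265625}{17698849}*(-1) + \frac{291600}{17698849}*(+1) + \frac{791015625}{283181584}*(-1) + \frac{11390625}{17698849}*(+1) + \frac{284765625}{17698849}*(+1) + \frac{480004281}{283181584}*(+1) + \frac{65610000}{17698849}*(-1) = 0 (each basis 2-blade squares to minus the product of its generators' squares); cross terms between blades sharing an index anticommute and cancel; the commuting (index-disjoint) pairs give grade-4 terms 2*c*c'*(blade product), which cancel blade by blade — e_{1234}: \frac{7593750}{17698849} - \frac{7593750}{17698849} = 0; e_{1236}: -\frac{3645000}{17698849} + \frac{3645000}{17698849} = 0; e_{1245}: \frac{18225000}{17698849} - \frac{18225000}{17698849} = 0; e_{1246}: -\frac{5915430}{17698849} + \frac{18571680}{17698849} - \frac{12656250}{17698849} = 0; e_{1256}: \frac{8748000}{17698849} - \frac{8748000}{17698849} = 0; e_{1345}: -\frac{113906250}{17698849} + \frac{113906250}{17698849} = 0; e_{1346}: \frac{73942875}{35397698} - \frac{116073000}{17698849} + \frac{158203125}{35397698} = 0; e_{1356}: -\frac{54675000}{17698849} + \frac{54675000}{17698849} = 0; e_{1456}: -\frac{278575200}{17698849} + \frac{88731450}{17698849} + \frac{189843750}{17698849} = 0; e_{2346}: -\frac{7593750}{17698849} + \frac{7593750}{17698849} = 0; e_{2456}: -\frac{18225000}{17698849} + \frac{18225000}{17698849} = 0; e_{3456}: \frac{113906250}{17698849} - \frac{113906250}{17698849} = 0 — confirming B is simple. So B^2 = 0.
B^2 = 0, hence only two terms survive: exp(alpha B) = 1 + alpha B (parabolic case).
Answer: 1 + \frac{720}{4207} e_{12} - \frac{4500}{4207} e_{13} - \frac{22928}{4207} e_{14} + \frac{10800}{4207} e_{15} + \frac{7500}{4207} e_{16} - \frac{1500}{4207} e_{24} + \frac{720}{4207} e_{26} + \frac{9375}{4207} e_{34} - \frac{4500}{4207} e_{36} + \frac{22500}{4207} e_{45} - \frac{7303}{4207} e_{46} + \frac{10800}{4207} e_{56}


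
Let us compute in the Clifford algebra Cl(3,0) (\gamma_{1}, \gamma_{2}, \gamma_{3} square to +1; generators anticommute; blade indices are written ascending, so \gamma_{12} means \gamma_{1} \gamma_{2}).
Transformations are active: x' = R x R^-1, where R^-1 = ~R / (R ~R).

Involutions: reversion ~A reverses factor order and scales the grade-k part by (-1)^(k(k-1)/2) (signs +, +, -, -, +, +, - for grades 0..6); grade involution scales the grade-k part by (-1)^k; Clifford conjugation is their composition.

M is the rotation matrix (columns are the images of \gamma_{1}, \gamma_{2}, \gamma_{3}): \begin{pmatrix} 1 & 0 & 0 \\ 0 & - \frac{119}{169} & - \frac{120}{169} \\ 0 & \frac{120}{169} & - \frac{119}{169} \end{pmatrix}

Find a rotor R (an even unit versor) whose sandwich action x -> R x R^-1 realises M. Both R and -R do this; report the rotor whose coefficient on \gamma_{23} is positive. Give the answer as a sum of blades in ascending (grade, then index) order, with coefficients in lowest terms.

Method: write R = a + b12*\gamma_{12} + b13*\gamma_{13} + b23*\gamma_{23} with a^2 + b12^2 + b13^2 + b23^2 = 1 (so R^-1 = ~R). Expanding the columns R e_j ~R gives tr M = 4a^2 - 1 and, from the antisymmetric part, M21 - M12 = -4a*b12, M13 - M31 = 4a*b13, M32 - M23 = -4a*b23.
Here tr M = -\frac{69}{169}, so a^2 = (1 + tr M)/4 = \frac{25}{169} and a = ±\frac{5}{13}. Taking a = \frac{5}{13}: M21 - M12 = 0, M13 - M31 = 0, M32 - M23 = \frac{240}{169}, giving b12 = 0, b13 = 0, b23 = -\frac{12}{13}, i.e. R = \frac{5}{13} - \frac{12}{13} \gamma_{23}.
Its \gamma_{23} coefficient is negative, so report the other preimage -R.
Answer: -\frac{5}{13} + \frac{12}{13} \gamma_{23}. Note: both R and -R realise this M (trace -\frac{69}{169}); the covering map identifies them, and the \gamma_{23}-coefficient sign is the tie-breaker.


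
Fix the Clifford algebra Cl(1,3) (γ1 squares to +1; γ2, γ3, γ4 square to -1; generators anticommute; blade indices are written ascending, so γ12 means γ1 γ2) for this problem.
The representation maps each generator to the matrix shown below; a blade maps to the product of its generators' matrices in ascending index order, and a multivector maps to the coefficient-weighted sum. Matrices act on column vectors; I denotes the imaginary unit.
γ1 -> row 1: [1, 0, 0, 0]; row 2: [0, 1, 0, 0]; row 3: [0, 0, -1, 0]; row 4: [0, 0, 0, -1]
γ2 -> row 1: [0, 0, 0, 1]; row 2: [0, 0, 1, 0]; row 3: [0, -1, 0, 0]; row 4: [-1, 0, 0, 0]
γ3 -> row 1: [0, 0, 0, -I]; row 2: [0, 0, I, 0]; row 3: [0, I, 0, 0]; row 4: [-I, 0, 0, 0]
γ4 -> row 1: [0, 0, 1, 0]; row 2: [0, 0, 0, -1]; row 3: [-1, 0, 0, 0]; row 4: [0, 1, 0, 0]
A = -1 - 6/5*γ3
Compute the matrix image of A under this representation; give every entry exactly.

M = (-1)*1 + (-6/5)*rho(γ3), summed entrywise (1 is the identity matrix):
Answer: row 1: [-1, 0, 0, 6*I/5]; row 2: [0, -1, -6*I/5, 0]; row 3: [0, -6*I/5, -1, 0]; row 4: [6*I/5, 0, 0, -1]


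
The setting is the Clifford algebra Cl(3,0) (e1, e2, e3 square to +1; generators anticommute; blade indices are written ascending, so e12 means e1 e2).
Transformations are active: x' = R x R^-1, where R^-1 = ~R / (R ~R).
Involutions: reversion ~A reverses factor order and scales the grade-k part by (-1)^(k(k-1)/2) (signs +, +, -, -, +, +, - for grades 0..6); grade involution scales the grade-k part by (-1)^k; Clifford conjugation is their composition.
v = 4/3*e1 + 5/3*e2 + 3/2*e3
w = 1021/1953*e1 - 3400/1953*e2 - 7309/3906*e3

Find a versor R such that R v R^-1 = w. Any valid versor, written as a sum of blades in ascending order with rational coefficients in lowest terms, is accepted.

Why this works: both vectors square to 245/36, so q(v) = q(w) and R = v + w = 3625/1953*e1 - 145/1953*e2 - 725/1953*e3 carries v to w — its own direction survives, the complement (v - w)/2 flips.
Answer: 3625/1953*e1 - 145/1953*e2 - 725/1953*e3


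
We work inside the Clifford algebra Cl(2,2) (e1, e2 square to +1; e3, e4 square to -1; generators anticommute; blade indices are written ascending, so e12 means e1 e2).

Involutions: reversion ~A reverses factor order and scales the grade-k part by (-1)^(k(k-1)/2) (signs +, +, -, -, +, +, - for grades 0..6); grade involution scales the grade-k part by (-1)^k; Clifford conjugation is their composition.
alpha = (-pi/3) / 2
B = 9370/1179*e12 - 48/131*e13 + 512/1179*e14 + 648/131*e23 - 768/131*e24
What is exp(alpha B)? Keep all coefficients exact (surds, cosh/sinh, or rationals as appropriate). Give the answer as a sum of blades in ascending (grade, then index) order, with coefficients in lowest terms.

B^2 term by term: the squares give (9370/1179)^2*(e12)^2 + (-48/131)^2*(e13)^2 + (512/1179)^2*(e14)^2 + (648/131)^2*(e23)^2 + (-768/131)^2*(e24)^2 = 87796900/1390041*(-1) + 2304/17161*(+1) + 262144/1390041*(+1) + 419904/17161*(+1) + 589824/17161*(+1) = -4 (each basis 2-blade squares to minus the product of its generators' squares); cross terms between blades sharing an index anticommute and cancel; the commuting (index-disjoint) pairs give grade-4 terms 2*c*c'*(blade product), which cancel blade by blade — e1234: -73728/17161 + 73728/17161 = 0 — confirming B is simple. So B^2 = -4.
B^2 = -4 — the series telescopes trigonometrically here: l = 2, alpha*l = -pi/3, so exp(alpha B) = cos(-pi/3) + (sin(-pi/3)/2)*B = 1/2 + (-sqrt(3)/4)*B.
Answer: 1/2 - 4685*sqrt(3)/2358*e12 + 12*sqrt(3)/131*e13 - 128*sqrt(3)/1179*e14 - 162*sqrt(3)/131*e23 + 192*sqrt(3)/131*e24


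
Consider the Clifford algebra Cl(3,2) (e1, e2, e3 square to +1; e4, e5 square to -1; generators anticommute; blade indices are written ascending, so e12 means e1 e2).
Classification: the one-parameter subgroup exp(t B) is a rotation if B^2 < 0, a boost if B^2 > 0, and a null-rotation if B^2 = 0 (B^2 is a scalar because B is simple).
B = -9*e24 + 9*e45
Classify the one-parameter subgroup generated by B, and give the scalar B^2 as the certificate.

B^2 term by term: the squares give (-9)^2*(e24)^2 + (9)^2*(e45)^2 = 81*(+1) + 81*(-1) = 0 (each basis 2-blade squares to minus the product of its generators' squares); cross terms between blades sharing an index anticommute and cancel. So B^2 = 0.
Answer: null-rotation, certificate B^2 = 0. The scalar 0 is the complete invariant here: its sign names the subgroup type.


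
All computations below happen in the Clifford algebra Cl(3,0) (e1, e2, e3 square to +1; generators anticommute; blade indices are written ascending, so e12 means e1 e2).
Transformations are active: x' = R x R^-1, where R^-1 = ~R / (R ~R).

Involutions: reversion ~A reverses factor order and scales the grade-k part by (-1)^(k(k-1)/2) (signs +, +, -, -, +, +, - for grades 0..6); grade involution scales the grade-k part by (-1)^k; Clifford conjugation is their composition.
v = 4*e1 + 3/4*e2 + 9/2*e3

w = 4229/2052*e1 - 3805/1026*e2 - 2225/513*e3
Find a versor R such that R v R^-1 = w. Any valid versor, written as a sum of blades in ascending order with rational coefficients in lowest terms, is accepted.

Reasoning: v^2 = w^2 = 589/16 since conjugation preserves the quadratic form; R = v + w = 12437/2052*e1 - 6071/2052*e2 + 167/1026*e3 is then valid when invertible, keeping its own part and reversing (v - w)/2.
Answer: 12437/2052*e1 - 6071/2052*e2 + 167/1026*e3


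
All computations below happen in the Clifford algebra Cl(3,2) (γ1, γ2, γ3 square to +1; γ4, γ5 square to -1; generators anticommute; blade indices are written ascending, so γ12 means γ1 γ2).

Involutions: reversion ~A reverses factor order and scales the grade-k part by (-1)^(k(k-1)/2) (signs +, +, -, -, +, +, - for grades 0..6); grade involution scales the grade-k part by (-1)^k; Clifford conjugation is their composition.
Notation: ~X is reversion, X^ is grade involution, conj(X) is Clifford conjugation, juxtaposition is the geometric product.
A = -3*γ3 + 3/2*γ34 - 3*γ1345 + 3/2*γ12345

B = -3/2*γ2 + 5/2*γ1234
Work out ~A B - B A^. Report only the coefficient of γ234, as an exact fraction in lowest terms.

first term: -15/4*γ5 - 15/4*γ12 - 9/2*γ23 - 15/2*γ25 - 15/2*γ124 + 9/4*γ234 + 9/4*γ1345 - 9/2*γ12345
second term: 15/4*γ5 + 15/4*γ12 - 9/2*γ23 + 15/2*γ25 - 15/2*γ124 - 9/4*γ234 - 9/4*γ1345 - 9/2*γ12345
Answer: 9/2


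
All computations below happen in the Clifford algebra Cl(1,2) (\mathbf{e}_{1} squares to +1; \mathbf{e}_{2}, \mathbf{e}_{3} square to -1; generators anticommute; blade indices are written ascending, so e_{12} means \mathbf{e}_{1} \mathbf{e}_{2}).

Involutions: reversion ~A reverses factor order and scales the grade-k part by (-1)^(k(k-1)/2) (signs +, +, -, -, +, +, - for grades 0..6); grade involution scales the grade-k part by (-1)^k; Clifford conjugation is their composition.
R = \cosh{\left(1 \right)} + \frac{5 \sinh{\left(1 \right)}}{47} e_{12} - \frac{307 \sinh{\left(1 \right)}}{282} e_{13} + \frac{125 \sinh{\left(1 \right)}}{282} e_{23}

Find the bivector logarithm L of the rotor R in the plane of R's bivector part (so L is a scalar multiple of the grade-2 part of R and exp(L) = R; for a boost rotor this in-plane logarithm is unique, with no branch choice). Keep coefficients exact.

The scalar part of R is \cosh{\left(1 \right)}, giving the rapidity magnitude (cosh is even); the bivector part supplies orientation, its quotient by sinh of the rapidity is the plane, and L = rapidity * plane — unique in that plane, since flipping both signs leaves L unchanged.
Concretely: cosh(rapidity) = \cosh{\left(1 \right)} gives rapidity = ±1, and since rapidity/sinh(rapidity) is even the sign is immaterial: L = (rapidity/sinh(rapidity)) * <R>_2 = (\frac{1}{\sinh{\left(1 \right)}}) * <R>_2.
Answer: \frac{5}{47} e_{12} - \frac{307}{282} e_{13} + \frac{125}{282} e_{23}


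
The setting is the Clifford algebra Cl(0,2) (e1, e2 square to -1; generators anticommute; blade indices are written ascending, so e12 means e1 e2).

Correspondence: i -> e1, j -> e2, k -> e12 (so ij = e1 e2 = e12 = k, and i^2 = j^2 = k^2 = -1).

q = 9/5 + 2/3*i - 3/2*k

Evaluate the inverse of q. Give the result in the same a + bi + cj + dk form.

In blades: q = 9/5 + 2/3*e1 - 3/2*e12.
With qbar = 9/5 - 2/3*e1 + 3/2*e12 (scalar fixed, mapped units negated), q qbar = 5341/900 (the sum of squared coefficients), so q^-1 = qbar / (5341/900) = 1620/5341 - 600/5341*e1 + 1350/5341*e12; translating back:
Answer: 1620/5341 - 600/5341*i + 1350/5341*k


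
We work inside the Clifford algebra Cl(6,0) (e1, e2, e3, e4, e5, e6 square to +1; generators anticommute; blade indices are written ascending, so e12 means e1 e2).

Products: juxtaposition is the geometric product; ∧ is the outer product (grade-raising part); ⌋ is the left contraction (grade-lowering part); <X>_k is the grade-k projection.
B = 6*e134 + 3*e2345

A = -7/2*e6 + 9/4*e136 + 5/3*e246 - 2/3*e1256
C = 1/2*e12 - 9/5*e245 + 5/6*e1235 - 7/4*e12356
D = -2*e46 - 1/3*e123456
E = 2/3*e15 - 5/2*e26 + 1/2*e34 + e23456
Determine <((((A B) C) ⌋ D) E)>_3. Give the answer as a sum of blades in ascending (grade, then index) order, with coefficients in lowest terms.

step 1: 27/2*e46 + 5*e356 + 10*e1236 + 23*e1346 - 27/4*e12456 - 13/2*e23456
step 2: 35/2*e5 + 35/4*e12 - 91/8*e14 + 243/20*e16 - 189/16*e34 - 167/10*e36 - 25/3*e56 - 25/6*e126 + 65/12*e146 + 161/4*e245 - 243/10*e256 + 45/8*e346 + 27/8*e456 + 27/4*e1246 + 5/2*e2346 - 115/6*e2456 + 189/8*e12345 + 439/10*e12356 - 59/4*e13456 - 45/4*e123456
step 3: -15/4 + 59/12*e2 - 439/30*e4 - 63/8*e6 - 115/18*e13 + 5/6*e15 + 9/4*e35 - 9/8*e123 - 15/8*e125 + 81/10*e134 - 161/12*e136 - 65/36*e235 + 25/18*e345 - 25/9*e1234 - 167/30*e1245 - 63/16*e1256 + 81/20*e2345 - 91/24*e2356 + 35/12*e3456 - 35/6*e12346
step 4: -5/9 - 81/20*e1 - 865/48*e2 + 439/60*e3 - 91/24*e4 - 25/36*e5 - 989/120*e6 + 25/18*e12 + 3/2*e13 - 115/36*e14 + 1265/96*e15 + 167/45*e24 - 81/40*e25 + 293/36*e26 - 15/8*e34 - 2255/432*e35 + 9/8*e45 - 65/36*e46 - 35/24*e56 + 7505/216*e123 - 9/16*e124 - 59/18*e125 + 35/12*e126 - 4999/432*e134 + 661/240*e136 + 439/45*e145 - 161/24*e146 - 1031/144*e156 + 59/24*e234 - 3/4*e235 - 65/72*e245 - 103/3*e246 + 27/5*e345 - 63/16*e346 + 323/24*e356 + 27/10*e1234 + 167/60*e1235 - 121/9*e1236 + 161/12*e1245 - 361/60*e1256 + 5/12*e1345 + 55/8*e1346 + 361/24*e1456 - 719/54*e2345 - 2431/120*e2356 - 91/48*e2456 + 361/24*e3456 - 15/16*e12345 - 253/12*e12346 + 115/18*e12456 + 65/18*e23456 - 63/32*e123456
step 5: 7505/216*e123 - 9/16*e124 - 59/18*e125 + 35/12*e126 - 4999/432*e134 + 661/240*e136 + 439/45*e145 - 161/24*e146 - 1031/144*e156 + 59/24*e234 - 3/4*e235 - 65/72*e245 - 103/3*e246 + 27/5*e345 - 63/16*e346 + 323/24*e356
Answer: 7505/216*e123 - 9/16*e124 - 59/18*e125 + 35/12*e126 - 4999/432*e134 + 661/240*e136 + 439/45*e145 - 161/24*e146 - 1031/144*e156 + 59/24*e234 - 3/4*e235 - 65/72*e245 - 103/3*e246 + 27/5*e345 - 63/16*e346 + 323/24*e356


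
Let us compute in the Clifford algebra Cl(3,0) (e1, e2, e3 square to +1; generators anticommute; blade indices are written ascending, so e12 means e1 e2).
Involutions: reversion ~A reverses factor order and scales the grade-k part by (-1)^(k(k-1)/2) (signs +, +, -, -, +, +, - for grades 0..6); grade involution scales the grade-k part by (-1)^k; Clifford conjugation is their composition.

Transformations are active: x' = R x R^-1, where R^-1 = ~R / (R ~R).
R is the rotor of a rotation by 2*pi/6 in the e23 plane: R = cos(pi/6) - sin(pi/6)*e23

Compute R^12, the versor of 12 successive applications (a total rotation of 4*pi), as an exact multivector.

Half-angle bookkeeping: 12 applications in e23 add up to rotor phase 12*pi/6 = 2*pi, so R^12 = cos(2*pi) - sin(2*pi)*e23.
cos(2*pi) = 1 and sin(2*pi) = 0, so R^12 = 1. The total rotation 4*pi is 2 full turns, so every vector returns to itself, yet the rotor is +1, back on the identity sheet (an even number of 2*pi turns).
Answer: 1


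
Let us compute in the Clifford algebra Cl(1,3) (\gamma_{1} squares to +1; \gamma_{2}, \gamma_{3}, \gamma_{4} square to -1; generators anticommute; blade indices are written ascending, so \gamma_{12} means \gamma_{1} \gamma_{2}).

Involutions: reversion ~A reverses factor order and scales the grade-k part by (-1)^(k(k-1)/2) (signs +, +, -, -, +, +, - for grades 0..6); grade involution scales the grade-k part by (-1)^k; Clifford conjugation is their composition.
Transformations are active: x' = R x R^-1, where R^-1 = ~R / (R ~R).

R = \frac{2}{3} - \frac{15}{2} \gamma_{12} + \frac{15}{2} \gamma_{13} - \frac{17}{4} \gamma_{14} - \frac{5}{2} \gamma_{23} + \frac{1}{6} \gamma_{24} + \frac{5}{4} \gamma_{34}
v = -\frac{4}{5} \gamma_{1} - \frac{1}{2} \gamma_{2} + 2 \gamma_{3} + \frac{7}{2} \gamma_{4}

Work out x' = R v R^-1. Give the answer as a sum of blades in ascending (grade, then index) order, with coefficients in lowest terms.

~R = \frac{2}{3} + \frac{15}{2} \gamma_{12} - \frac{15}{2} \gamma_{13} + \frac{17}{4} \gamma_{14} + \frac{5}{2} \gamma_{23} - \frac{1}{6} \gamma_{24} - \frac{5}{4} \gamma_{34}, and R ~R = -\frac{2201}{18}, so R^-1 = ~R / (-\frac{2201}{18}).
R v = -\frac{529}{120} \gamma_{1} - \frac{23}{12} \gamma_{2} + \frac{101}{24} \gamma_{3} + \frac{27}{20} \gamma_{4} - \frac{37}{4} \gamma_{123} - \frac{3421}{120} \gamma_{124} + \frac{135}{4} \gamma_{134} - \frac{233}{24} \gamma_{234}
Answer: -\frac{1568}{11005} \gamma_{1} - \frac{2809}{22010} \gamma_{2} + \frac{100}{71} \gamma_{3} + \frac{82001}{22010} \gamma_{4}


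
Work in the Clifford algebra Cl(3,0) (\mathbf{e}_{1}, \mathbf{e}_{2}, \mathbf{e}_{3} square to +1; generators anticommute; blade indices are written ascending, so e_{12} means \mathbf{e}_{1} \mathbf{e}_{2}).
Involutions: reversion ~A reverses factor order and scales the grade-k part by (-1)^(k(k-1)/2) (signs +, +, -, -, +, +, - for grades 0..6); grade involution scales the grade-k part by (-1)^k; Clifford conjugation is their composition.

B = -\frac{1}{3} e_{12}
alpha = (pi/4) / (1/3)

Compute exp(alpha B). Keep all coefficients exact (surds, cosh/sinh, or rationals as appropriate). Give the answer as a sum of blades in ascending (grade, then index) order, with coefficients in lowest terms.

B^2 = (-\frac{1}{3})^2*(e_{12})^2 = \frac{1}{9}*(-1) = -\frac{1}{9} (a basis 2-blade squares to minus the product of its generators' squares).
B^2 = -\frac{1}{9} — the negative square puts this in the circular regime; l = \frac{1}{3}, alpha*l = \frac{\pi}{4}, so exp(alpha B) = cos(\frac{\pi}{4}) + (sin(\frac{\pi}{4})/(\frac{1}{3}))*B = \frac{\sqrt{2}}{2} + (\frac{3 \sqrt{2}}{2})*B.
Answer: \frac{\sqrt{2}}{2} - \frac{\sqrt{2}}{2} e_{12}


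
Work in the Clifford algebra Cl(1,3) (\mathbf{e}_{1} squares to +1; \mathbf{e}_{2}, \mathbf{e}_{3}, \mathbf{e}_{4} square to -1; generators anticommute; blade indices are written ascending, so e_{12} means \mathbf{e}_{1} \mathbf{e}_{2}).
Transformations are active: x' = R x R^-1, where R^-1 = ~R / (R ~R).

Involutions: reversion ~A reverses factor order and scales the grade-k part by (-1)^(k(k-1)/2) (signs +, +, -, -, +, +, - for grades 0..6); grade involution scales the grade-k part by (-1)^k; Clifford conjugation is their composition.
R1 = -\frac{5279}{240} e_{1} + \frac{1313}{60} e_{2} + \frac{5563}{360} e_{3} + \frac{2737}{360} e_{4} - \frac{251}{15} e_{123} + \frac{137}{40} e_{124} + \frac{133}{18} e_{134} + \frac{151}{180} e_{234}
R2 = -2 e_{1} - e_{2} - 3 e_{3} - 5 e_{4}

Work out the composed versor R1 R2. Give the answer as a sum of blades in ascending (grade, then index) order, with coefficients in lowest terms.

Distribute over the terms of R2 (each basis-blade product reordered to ascending indices, repeated generators contracted through their squares):
R1 (-2 e_{1}) = \frac{5279}{120} + \frac{1313}{30} e_{12} + \frac{5563}{180} e_{13} + \frac{2737}{180} e_{14} + \frac{502}{15} e_{23} - \frac{137}{20} e_{24} - \frac{133}{9} e_{34} + \frac{151}{90} e_{1234}
R1 (-e_{2}) = \frac{1313}{60} + \frac{5279}{240} e_{12} + \frac{251}{15} e_{13} - \frac{137}{40} e_{14} + \frac{5563}{360} e_{23} + \frac{2737}{360} e_{24} + \frac{151}{180} e_{34} - \frac{133}{18} e_{1234}
R1 (-3 e_{3}) = \frac{5563}{120} - \frac{251}{5} e_{12} + \frac{5279}{80} e_{13} - \frac{133}{6} e_{14} - \frac{1313}{20} e_{23} - \frac{151}{60} e_{24} + \frac{2737}{120} e_{34} + \frac{411}{40} e_{1234}
R1 (-5 e_{4}) = \frac{2737}{72} + \frac{137}{8} e_{12} + \frac{665}{18} e_{13} + \frac{5279}{48} e_{14} + \frac{151}{36} e_{23} - \frac{1313}{12} e_{24} - \frac{5563}{72} e_{34} + \frac{251}{3} e_{1234}
Summing the partial products and collecting blades:
Answer: \frac{54089}{360} + \frac{523}{16} e_{12} + \frac{36137}{240} e_{13} + \frac{71707}{720} e_{14} - \frac{4513}{360} e_{23} - \frac{8005}{72} e_{24} - \frac{12311}{180} e_{34} + \frac{31763}{360} e_{1234}


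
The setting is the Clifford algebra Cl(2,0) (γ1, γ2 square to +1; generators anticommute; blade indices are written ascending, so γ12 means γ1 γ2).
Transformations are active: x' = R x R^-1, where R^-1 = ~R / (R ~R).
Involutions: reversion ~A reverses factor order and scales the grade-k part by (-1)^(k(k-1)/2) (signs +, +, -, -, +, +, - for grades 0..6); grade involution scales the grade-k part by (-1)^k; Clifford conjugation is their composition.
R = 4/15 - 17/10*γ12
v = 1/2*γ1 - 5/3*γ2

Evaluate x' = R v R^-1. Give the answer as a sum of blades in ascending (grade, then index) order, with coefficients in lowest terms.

~R = 4/15 + 17/10*γ12, and R ~R = 533/180, so R^-1 = ~R / (533/180).
R v = 89/30*γ1 + 73/180*γ2
Answer: 183/5330*γ1 + 13909/7995*γ2


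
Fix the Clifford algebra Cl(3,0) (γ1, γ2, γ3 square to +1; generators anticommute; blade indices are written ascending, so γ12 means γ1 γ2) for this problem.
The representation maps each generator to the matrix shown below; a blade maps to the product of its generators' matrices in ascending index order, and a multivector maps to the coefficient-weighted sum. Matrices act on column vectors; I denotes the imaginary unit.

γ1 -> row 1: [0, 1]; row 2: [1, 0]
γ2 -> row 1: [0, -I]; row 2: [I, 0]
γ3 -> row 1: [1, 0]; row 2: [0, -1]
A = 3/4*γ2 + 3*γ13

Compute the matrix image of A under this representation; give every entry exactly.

Bivector images (products of the table entries): rho(γ13) = rho(γ1)rho(γ3) = row 1: [0, -1]; row 2: [1, 0].
M = (3/4)*rho(γ2) + (3)*rho(γ13), summed entrywise:
Answer: row 1: [0, -3 - 3*I/4]; row 2: [3 + 3*I/4, 0]


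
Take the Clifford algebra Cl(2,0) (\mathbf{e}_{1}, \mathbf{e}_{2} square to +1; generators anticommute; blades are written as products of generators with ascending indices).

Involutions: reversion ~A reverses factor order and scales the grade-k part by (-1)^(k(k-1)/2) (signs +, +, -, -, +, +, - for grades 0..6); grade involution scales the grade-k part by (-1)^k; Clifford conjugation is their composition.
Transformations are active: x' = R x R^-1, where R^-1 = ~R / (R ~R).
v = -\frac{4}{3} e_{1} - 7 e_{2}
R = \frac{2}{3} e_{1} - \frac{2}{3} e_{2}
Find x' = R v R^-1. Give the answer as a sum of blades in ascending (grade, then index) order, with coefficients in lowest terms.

~R = \frac{2}{3} e_{1} - \frac{2}{3} e_{2}, and R ~R = \frac{8}{9}, so R^-1 = ~R / (\frac{8}{9}).
R v = \frac{34}{9} - \frac{50}{9} e_{1} e_{2}
Answer: 7 e_{1} + \frac{4}{3} e_{2}


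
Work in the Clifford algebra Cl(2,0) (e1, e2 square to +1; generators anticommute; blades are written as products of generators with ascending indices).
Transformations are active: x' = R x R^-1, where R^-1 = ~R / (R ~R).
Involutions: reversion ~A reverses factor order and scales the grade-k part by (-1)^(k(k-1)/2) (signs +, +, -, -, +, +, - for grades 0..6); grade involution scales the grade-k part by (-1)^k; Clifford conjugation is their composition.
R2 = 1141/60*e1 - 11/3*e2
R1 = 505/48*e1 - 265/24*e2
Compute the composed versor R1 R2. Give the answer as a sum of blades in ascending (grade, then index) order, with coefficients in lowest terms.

Distribute over the terms of R1 (each basis-blade product reordered to ascending indices, repeated generators contracted through their squares):
(505/48*e1) R2 = 115241/576 - 5555/144*e1 e2
(-265/24*e2) R2 = 2915/72 + 60473/288*e1 e2
Summing the partial products and collecting blades:
Answer: 46187/192 + 49363/288*e1 e2
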